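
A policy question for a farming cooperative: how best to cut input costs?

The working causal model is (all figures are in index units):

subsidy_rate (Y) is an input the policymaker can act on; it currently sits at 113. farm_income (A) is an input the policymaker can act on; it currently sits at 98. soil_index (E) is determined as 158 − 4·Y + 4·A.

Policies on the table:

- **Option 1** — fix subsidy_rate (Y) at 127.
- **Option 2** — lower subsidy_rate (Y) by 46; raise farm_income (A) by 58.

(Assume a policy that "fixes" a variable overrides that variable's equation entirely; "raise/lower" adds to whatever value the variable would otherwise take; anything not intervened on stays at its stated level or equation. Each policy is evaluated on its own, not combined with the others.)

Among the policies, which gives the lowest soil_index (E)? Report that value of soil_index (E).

Option 1 (Y := 127):
  Y = 127
  A = 98
  E = 158 − 4·127 + 4·98 = 42
Option 2 (Y − 46, A + 58):
  Y = 113 − 46 = 67
  A = 98 + 58 = 156
  E = 158 − 4·67 + 4·156 = 514
Comparing — Option 1: E=42, Option 2: E=514. Lowest is 42 (Option 1).

42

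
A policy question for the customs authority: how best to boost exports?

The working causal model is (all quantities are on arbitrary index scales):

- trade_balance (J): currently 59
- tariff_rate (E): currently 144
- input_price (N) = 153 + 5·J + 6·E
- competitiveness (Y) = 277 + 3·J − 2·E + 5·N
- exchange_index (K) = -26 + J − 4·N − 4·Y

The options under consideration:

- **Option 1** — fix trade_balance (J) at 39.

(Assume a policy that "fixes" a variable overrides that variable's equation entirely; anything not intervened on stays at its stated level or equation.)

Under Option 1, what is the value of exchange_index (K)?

Option 1 (J := 39):
  J = 39
  E = 144
  N = 153 + 5·39 + 6·144 = 1212
  Y = 277 + 3·39 − 2·144 + 5·1212 = 6166
  K = -26 + 39 − 4·1212 − 4·6166 = -29499

-29499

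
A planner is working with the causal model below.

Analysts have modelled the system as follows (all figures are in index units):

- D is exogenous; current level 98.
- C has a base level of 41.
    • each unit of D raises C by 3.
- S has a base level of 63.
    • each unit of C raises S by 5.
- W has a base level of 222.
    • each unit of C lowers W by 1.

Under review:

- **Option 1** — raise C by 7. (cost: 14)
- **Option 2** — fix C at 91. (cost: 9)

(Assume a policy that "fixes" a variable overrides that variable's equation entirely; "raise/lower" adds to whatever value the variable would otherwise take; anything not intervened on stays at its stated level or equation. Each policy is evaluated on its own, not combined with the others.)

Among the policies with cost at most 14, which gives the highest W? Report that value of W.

Option 1 (C + 7):
  D = 98
  C = 41 + 3·98 (+7 from intervention) = 342
  W = 222 − 342 = -120
Option 2 (C := 91):
  D = 98
  C = 91
  W = 222 − 91 = 131
Comparing — Option 1: W=-120, Option 2: W=131. Highest is 131 (Option 2).

131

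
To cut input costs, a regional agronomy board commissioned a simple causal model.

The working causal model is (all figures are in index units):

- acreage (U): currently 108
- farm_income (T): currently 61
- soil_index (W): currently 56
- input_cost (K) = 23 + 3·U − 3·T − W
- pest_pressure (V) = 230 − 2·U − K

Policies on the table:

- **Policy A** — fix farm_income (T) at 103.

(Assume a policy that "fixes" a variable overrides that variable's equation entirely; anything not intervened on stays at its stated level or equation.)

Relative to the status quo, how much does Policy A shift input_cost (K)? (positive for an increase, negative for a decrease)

-126

Baseline:
  U = 108
  T = 61
  W = 56
  K = 23 + 3·108 − 3·61 − 56 = 108
Policy A (T := 103):
  U = 108
  T = 103
  W = 56
  K = 23 + 3·108 − 3·103 − 56 = -18
Change in K: -18 − 108 = -126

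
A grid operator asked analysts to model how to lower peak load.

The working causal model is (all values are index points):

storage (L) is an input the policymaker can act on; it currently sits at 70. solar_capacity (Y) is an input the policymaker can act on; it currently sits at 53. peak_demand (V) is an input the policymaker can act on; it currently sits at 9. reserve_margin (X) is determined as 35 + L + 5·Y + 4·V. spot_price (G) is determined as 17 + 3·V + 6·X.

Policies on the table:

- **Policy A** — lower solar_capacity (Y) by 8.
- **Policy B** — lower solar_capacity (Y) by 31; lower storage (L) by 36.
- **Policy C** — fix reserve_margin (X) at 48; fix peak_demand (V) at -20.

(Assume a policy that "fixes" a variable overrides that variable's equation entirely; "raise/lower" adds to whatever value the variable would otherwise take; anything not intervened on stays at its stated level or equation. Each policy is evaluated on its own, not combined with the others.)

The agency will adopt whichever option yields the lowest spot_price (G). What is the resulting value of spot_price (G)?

245

Policy A (Y − 8):
  L = 70
  Y = 53 − 8 = 45
  V = 9
  X = 35 + 70 + 5·45 + 4·9 = 366
  G = 17 + 3·9 + 6·366 = 2240
Policy B (Y − 31, L − 36):
  L = 70 − 36 = 34
  Y = 53 − 31 = 22
  V = 9
  X = 35 + 34 + 5·22 + 4·9 = 215
  G = 17 + 3·9 + 6·215 = 1334
Policy C (X := 48, V := -20):
  L = 70
  Y = 53
  V = -20
  X = 48
  G = 17 + 3·(-20) + 6·48 = 245
Comparing — Policy A: G=2240, Policy B: G=1334, Policy C: G=245. Lowest is 245 (Policy C).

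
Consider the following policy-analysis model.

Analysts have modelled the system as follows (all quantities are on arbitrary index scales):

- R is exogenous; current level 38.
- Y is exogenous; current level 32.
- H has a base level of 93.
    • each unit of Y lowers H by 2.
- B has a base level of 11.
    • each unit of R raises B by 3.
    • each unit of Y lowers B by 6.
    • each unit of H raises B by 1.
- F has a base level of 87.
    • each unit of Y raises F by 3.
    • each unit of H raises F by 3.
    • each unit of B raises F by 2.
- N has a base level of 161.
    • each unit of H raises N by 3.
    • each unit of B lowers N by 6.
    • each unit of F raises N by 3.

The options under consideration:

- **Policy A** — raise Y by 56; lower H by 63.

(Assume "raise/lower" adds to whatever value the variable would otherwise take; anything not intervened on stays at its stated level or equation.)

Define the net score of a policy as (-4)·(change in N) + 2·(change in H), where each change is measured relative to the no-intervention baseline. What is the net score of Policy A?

Baseline:
  R = 38
  Y = 32
  H = 93 − 2·32 = 29
  B = 11 + 3·38 − 6·32 + 29 = -38
  F = 87 + 3·32 + 3·29 + 2·(-38) = 194
  N = 161 + 3·29 − 6·(-38) + 3·194 = 1058
Policy A (Y + 56, H − 63):
  R = 38
  Y = 32 + 56 = 88
  H = 93 − 2·88 (−63 from intervention) = -146
  B = 11 + 3·38 − 6·88 + (-146) = -549
  F = 87 + 3·88 + 3·(-146) + 2·(-549) = -1185
  N = 161 + 3·(-146) − 6·(-549) + 3·(-1185) = -538
ΔN = -538 − 1058 = -1596; ΔH = -146 − 29 = -175
Score = (-4)·(-1596) + 2·(-175) = 6034

6034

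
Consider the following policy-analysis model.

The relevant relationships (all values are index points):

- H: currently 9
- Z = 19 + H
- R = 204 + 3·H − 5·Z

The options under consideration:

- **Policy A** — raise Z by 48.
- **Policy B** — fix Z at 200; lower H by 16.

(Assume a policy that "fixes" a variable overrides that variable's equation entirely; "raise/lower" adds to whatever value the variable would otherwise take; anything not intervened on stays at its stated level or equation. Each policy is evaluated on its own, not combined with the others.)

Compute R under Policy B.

-817

Policy B (Z := 200, H − 16):
  H = 9 − 16 = -7
  Z = 200
  R = 204 + 3·(-7) − 5·200 = -817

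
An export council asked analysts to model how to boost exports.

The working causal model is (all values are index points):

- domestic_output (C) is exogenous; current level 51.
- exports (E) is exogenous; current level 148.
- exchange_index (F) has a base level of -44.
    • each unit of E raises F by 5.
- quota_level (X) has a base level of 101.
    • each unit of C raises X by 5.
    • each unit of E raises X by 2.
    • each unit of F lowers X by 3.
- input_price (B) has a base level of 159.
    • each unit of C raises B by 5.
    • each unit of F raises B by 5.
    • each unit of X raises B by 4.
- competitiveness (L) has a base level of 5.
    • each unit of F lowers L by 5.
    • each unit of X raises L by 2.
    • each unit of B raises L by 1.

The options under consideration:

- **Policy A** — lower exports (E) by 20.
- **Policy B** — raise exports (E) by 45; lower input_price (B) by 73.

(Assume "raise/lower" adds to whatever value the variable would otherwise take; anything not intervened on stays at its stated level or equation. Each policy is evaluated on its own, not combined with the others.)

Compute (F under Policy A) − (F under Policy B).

-325

Policy A (E − 20):
  E = 148 − 20 = 128
  F = -44 + 5·128 = 596
Policy B (E + 45, B − 73):
  E = 148 + 45 = 193
  F = -44 + 5·193 = 921
F: 596 − 921 = -325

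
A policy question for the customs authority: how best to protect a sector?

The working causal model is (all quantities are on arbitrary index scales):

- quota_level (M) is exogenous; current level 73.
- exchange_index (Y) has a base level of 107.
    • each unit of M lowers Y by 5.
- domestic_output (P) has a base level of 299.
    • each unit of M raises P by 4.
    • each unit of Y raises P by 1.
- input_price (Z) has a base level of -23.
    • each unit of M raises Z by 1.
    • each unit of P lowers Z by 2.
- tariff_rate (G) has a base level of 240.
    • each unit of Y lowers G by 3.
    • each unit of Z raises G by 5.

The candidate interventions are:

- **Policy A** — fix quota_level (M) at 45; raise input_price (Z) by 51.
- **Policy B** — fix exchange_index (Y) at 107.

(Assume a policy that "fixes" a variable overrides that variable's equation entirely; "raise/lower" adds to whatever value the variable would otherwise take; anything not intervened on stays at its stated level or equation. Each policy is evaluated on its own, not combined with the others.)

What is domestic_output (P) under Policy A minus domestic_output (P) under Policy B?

Policy A (M := 45, Z + 51):
  M = 45
  Y = 107 − 5·45 = -118
  P = 299 + 4·45 + (-118) = 361
Policy B (Y := 107):
  M = 73
  Y = 107
  P = 299 + 4·73 + 107 = 698
P: 361 − 698 = -337

-337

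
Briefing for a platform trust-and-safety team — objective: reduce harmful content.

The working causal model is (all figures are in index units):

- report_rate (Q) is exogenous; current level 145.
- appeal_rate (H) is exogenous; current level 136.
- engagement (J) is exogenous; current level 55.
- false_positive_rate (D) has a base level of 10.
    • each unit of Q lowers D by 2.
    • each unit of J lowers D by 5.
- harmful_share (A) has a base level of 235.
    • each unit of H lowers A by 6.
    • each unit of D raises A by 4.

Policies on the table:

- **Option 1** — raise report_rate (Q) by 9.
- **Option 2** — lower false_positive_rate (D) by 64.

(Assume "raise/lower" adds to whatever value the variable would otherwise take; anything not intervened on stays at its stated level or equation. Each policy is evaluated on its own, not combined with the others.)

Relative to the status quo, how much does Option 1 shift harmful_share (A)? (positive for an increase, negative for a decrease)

-72

Baseline:
  Q = 145
  H = 136
  J = 55
  D = 10 − 2·145 − 5·55 = -555
  A = 235 − 6·136 + 4·(-555) = -2801
Option 1 (Q + 9):
  Q = 145 + 9 = 154
  H = 136
  J = 55
  D = 10 − 2·154 − 5·55 = -573
  A = 235 − 6·136 + 4·(-573) = -2873
Change in A: -2873 − (-2801) = -72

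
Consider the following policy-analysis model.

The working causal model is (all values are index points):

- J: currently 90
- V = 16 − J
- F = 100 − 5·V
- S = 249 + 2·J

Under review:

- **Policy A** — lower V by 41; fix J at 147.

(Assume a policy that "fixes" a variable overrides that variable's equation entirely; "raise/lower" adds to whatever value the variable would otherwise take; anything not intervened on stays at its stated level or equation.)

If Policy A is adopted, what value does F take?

Policy A (V − 41, J := 147):
  J = 147
  V = 16 − 147 (−41 from intervention) = -172
  F = 100 − 5·(-172) = 960

960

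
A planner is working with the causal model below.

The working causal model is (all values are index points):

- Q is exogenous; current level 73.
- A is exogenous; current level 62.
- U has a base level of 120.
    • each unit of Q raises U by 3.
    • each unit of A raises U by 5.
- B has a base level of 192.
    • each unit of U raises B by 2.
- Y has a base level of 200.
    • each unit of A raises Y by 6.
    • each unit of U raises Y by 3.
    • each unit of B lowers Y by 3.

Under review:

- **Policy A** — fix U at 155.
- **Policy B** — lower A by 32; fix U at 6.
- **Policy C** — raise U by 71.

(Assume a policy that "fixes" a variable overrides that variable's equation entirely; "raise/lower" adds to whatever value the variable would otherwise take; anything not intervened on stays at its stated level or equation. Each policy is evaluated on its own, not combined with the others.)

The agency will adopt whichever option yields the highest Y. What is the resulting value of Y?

-214

Policy A (U := 155):
  Q = 73
  A = 62
  U = 155
  B = 192 + 2·155 = 502
  Y = 200 + 6·62 + 3·155 − 3·502 = -469
Policy B (A − 32, U := 6):
  Q = 73
  A = 62 − 32 = 30
  U = 6
  B = 192 + 2·6 = 204
  Y = 200 + 6·30 + 3·6 − 3·204 = -214
Policy C (U + 71):
  Q = 73
  A = 62
  U = 120 + 3·73 + 5·62 (+71 from intervention) = 720
  B = 192 + 2·720 = 1632
  Y = 200 + 6·62 + 3·720 − 3·1632 = -2164
Comparing — Policy A: Y=-469, Policy B: Y=-214, Policy C: Y=-2164. Highest is -214 (Policy B).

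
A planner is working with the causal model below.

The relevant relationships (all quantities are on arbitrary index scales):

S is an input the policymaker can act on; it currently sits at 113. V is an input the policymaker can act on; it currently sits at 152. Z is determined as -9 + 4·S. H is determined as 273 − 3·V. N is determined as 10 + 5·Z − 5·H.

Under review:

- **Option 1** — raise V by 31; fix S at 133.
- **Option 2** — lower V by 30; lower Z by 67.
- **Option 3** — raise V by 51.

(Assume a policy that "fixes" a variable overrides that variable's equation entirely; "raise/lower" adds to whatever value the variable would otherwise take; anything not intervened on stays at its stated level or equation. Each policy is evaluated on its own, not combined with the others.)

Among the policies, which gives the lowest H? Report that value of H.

-336

Option 1 (V + 31, S := 133):
  V = 152 + 31 = 183
  H = 273 − 3·183 = -276
Option 2 (V − 30, Z − 67):
  V = 152 − 30 = 122
  H = 273 − 3·122 = -93
Option 3 (V + 51):
  V = 152 + 51 = 203
  H = 273 − 3·203 = -336
Comparing — Option 1: H=-276, Option 2: H=-93, Option 3: H=-336. Lowest is -336 (Option 3).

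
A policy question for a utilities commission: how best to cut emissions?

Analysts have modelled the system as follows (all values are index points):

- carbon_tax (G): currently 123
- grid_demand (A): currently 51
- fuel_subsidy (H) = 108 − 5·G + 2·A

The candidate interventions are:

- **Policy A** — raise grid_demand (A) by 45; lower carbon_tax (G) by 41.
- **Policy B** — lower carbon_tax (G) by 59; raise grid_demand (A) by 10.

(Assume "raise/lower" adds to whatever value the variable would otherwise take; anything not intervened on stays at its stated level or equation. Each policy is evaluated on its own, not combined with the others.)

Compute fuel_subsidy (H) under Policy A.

Policy A (A + 45, G − 41):
  G = 123 − 41 = 82
  A = 51 + 45 = 96
  H = 108 − 5·82 + 2·96 = -110

-110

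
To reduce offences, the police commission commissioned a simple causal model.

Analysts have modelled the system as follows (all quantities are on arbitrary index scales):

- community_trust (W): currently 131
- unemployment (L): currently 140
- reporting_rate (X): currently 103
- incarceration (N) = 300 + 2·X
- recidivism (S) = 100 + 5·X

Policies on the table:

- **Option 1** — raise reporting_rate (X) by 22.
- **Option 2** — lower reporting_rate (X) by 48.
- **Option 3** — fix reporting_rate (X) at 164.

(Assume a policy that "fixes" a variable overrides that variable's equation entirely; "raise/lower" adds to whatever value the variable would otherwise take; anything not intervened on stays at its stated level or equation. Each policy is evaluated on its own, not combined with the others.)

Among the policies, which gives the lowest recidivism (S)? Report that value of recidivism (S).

Option 1 (X + 22):
  X = 103 + 22 = 125
  S = 100 + 5·125 = 725
Option 2 (X − 48):
  X = 103 − 48 = 55
  S = 100 + 5·55 = 375
Option 3 (X := 164):
  X = 164
  S = 100 + 5·164 = 920
Comparing — Option 1: S=725, Option 2: S=375, Option 3: S=920. Lowest is 375 (Option 2).

375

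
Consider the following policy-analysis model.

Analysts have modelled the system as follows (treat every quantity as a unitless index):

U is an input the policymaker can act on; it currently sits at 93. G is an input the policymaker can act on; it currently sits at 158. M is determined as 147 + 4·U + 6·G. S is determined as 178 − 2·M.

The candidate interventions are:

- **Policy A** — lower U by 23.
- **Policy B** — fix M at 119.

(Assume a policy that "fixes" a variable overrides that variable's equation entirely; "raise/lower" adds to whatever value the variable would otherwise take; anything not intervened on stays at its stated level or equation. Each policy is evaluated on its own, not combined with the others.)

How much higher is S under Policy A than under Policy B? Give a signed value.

Policy A (U − 23):
  U = 93 − 23 = 70
  G = 158
  M = 147 + 4·70 + 6·158 = 1375
  S = 178 − 2·1375 = -2572
Policy B (M := 119):
  U = 93
  G = 158
  M = 119
  S = 178 − 2·119 = -60
S: -2572 − (-60) = -2512

-2512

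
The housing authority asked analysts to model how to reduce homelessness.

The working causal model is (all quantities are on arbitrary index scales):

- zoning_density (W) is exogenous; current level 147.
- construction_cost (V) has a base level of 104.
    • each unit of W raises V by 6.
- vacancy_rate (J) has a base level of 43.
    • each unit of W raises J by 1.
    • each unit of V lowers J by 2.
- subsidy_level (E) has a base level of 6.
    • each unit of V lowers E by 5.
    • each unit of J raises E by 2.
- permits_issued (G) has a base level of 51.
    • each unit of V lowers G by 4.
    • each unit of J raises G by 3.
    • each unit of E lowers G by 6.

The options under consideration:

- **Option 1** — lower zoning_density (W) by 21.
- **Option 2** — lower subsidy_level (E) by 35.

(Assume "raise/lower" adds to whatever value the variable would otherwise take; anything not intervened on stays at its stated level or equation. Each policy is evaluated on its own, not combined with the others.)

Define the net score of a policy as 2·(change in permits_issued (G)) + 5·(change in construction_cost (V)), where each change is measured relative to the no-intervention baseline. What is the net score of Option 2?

420

Baseline:
  W = 147
  V = 104 + 6·147 = 986
  J = 43 + 147 − 2·986 = -1782
  E = 6 − 5·986 + 2·(-1782) = -8488
  G = 51 − 4·986 + 3·(-1782) − 6·(-8488) = 41689
Option 2 (E − 35):
  W = 147
  V = 104 + 6·147 = 986
  J = 43 + 147 − 2·986 = -1782
  E = 6 − 5·986 + 2·(-1782) (−35 from intervention) = -8523
  G = 51 − 4·986 + 3·(-1782) − 6·(-8523) = 41899
ΔG = 41899 − 41689 = 210; ΔV = 986 − 986 = 0
Score = 2·210 + 5·0 = 420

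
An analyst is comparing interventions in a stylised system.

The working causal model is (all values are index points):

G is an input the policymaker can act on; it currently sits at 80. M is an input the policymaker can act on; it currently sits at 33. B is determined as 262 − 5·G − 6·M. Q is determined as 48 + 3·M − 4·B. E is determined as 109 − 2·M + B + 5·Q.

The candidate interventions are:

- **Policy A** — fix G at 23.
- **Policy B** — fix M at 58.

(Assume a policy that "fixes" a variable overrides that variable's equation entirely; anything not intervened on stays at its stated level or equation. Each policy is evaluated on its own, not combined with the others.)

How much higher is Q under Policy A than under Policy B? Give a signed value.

-1815

Policy A (G := 23):
  G = 23
  M = 33
  B = 262 − 5·23 − 6·33 = -51
  Q = 48 + 3·33 − 4·(-51) = 351
Policy B (M := 58):
  G = 80
  M = 58
  B = 262 − 5·80 − 6·58 = -486
  Q = 48 + 3·58 − 4·(-486) = 2166
Q: 351 − 2166 = -1815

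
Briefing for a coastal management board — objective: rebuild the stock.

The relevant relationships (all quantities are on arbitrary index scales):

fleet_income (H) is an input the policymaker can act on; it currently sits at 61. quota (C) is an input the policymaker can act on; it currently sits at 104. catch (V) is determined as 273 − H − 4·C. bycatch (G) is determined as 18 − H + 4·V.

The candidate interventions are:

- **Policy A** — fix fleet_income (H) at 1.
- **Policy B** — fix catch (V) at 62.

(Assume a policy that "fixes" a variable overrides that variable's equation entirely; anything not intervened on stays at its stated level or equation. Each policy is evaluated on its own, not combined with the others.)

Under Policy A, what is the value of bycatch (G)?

-559

Policy A (H := 1):
  H = 1
  C = 104
  V = 273 − 1 − 4·104 = -144
  G = 18 − 1 + 4·(-144) = -559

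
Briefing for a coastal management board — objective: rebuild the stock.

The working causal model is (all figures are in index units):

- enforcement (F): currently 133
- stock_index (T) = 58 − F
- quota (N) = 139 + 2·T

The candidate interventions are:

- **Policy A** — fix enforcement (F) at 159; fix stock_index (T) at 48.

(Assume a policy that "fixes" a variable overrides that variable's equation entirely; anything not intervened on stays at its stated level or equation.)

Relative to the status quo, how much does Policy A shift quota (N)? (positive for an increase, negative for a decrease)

Baseline:
  F = 133
  T = 58 − 133 = -75
  N = 139 + 2·(-75) = -11
Policy A (F := 159, T := 48):
  F = 159
  T = 48
  N = 139 + 2·48 = 235
Change in N: 235 − (-11) = 246

246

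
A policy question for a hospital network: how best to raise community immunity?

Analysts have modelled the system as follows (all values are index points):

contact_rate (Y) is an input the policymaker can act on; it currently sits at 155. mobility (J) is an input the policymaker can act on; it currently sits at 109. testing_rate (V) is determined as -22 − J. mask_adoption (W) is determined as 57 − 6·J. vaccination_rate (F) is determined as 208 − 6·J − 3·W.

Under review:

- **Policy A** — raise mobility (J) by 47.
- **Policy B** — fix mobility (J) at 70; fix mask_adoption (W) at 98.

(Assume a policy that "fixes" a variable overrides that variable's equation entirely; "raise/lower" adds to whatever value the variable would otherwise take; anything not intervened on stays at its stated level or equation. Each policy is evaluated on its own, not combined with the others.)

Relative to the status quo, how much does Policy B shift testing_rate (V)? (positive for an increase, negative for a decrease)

Baseline:
  J = 109
  V = -22 − 109 = -131
Policy B (J := 70, W := 98):
  J = 70
  V = -22 − 70 = -92
Change in V: -92 − (-131) = 39

39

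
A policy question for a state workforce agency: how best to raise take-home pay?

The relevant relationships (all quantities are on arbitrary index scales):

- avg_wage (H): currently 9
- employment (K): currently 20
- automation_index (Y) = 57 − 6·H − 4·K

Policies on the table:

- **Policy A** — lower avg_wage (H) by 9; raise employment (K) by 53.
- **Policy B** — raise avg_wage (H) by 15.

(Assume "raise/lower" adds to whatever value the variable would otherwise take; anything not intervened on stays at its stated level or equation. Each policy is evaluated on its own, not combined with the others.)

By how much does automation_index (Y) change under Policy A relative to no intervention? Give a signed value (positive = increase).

Baseline:
  H = 9
  K = 20
  Y = 57 − 6·9 − 4·20 = -77
Policy A (H − 9, K + 53):
  H = 9 − 9 = 0
  K = 20 + 53 = 73
  Y = 57 − 6·0 − 4·73 = -235
Change in Y: -235 − (-77) = -158

-158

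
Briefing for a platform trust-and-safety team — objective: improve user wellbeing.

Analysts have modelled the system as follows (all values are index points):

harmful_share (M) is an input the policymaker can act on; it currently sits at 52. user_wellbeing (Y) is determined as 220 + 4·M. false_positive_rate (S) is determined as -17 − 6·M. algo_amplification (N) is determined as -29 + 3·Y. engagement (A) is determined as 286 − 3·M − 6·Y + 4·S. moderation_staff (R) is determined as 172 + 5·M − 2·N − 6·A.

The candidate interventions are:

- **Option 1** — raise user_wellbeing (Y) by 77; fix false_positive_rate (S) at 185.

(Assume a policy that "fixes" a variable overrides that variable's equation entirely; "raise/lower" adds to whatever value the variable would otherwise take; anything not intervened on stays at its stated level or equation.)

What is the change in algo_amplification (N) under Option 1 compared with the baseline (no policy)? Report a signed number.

Baseline:
  M = 52
  Y = 220 + 4·52 = 428
  N = -29 + 3·428 = 1255
Option 1 (Y + 77, S := 185):
  M = 52
  Y = 220 + 4·52 (+77 from intervention) = 505
  N = -29 + 3·505 = 1486
Change in N: 1486 − 1255 = 231

231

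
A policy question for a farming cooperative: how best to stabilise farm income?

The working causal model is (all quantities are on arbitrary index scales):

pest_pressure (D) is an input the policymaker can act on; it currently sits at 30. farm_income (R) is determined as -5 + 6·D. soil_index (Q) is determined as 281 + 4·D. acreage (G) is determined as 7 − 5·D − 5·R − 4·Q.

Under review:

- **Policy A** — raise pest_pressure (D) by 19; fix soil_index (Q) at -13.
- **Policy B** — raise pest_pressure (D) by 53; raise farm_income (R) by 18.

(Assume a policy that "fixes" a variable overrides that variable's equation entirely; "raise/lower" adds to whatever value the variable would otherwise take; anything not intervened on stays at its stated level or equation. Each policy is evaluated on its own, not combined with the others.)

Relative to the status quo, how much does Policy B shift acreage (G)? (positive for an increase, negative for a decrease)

-2793

Baseline:
  D = 30
  R = -5 + 6·30 = 175
  Q = 281 + 4·30 = 401
  G = 7 − 5·30 − 5·175 − 4·401 = -2622
Policy B (D + 53, R + 18):
  D = 30 + 53 = 83
  R = -5 + 6·83 (+18 from intervention) = 511
  Q = 281 + 4·83 = 613
  G = 7 − 5·83 − 5·511 − 4·613 = -5415
Change in G: -5415 − (-2622) = -2793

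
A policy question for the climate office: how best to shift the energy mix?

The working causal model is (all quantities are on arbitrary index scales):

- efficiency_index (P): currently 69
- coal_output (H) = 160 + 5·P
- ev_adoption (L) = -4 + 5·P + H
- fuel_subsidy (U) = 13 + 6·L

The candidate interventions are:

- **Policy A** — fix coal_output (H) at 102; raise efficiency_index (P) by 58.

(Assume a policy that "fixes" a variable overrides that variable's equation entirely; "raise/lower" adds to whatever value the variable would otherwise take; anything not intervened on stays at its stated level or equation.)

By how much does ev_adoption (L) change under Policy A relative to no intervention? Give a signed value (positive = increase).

-113

Baseline:
  P = 69
  H = 160 + 5·69 = 505
  L = -4 + 5·69 + 505 = 846
Policy A (H := 102, P + 58):
  P = 69 + 58 = 127
  H = 102
  L = -4 + 5·127 + 102 = 733
Change in L: 733 − 846 = -113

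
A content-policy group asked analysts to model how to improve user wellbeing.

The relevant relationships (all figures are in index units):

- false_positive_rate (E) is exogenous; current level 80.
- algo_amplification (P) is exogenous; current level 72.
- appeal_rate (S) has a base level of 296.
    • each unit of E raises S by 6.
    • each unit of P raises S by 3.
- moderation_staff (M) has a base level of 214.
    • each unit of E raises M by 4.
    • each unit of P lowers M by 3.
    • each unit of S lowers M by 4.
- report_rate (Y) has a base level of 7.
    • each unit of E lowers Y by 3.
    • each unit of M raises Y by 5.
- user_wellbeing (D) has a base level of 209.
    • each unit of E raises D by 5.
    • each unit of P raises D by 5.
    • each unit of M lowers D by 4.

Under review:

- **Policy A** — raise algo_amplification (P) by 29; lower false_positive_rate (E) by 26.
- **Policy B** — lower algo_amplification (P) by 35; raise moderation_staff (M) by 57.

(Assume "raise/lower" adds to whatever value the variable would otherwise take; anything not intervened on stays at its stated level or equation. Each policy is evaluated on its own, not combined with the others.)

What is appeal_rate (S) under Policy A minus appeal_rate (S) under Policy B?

36

Policy A (P + 29, E − 26):
  E = 80 − 26 = 54
  P = 72 + 29 = 101
  S = 296 + 6·54 + 3·101 = 923
Policy B (P − 35, M + 57):
  E = 80
  P = 72 − 35 = 37
  S = 296 + 6·80 + 3·37 = 887
S: 923 − 887 = 36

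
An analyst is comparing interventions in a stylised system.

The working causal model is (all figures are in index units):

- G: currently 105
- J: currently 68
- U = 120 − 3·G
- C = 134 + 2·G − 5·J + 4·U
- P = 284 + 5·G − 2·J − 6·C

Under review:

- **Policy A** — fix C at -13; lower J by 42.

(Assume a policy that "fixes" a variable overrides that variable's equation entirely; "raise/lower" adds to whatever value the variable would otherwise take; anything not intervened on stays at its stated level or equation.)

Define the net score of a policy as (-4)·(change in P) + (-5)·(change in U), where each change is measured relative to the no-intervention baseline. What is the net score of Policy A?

17976

Baseline:
  G = 105
  J = 68
  U = 120 − 3·105 = -195
  C = 134 + 2·105 − 5·68 + 4·(-195) = -776
  P = 284 + 5·105 − 2·68 − 6·(-776) = 5329
Policy A (C := -13, J − 42):
  G = 105
  J = 68 − 42 = 26
  U = 120 − 3·105 = -195
  C = -13
  P = 284 + 5·105 − 2·26 − 6·(-13) = 835
ΔP = 835 − 5329 = -4494; ΔU = -195 − (-195) = 0
Score = (-4)·(-4494) + (-5)·0 = 17976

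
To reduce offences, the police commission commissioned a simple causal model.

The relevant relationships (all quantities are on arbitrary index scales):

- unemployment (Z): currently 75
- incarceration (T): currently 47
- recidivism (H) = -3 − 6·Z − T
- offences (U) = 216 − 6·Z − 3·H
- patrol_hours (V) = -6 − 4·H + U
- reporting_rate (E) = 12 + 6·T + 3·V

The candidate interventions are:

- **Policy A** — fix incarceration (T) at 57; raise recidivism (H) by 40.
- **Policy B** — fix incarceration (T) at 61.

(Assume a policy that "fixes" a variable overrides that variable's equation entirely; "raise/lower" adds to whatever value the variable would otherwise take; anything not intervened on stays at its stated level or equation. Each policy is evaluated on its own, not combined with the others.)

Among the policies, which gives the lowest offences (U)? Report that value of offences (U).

1176

Policy A (T := 57, H + 40):
  Z = 75
  T = 57
  H = -3 − 6·75 − 57 (+40 from intervention) = -470
  U = 216 − 6·75 − 3·(-470) = 1176
Policy B (T := 61):
  Z = 75
  T = 61
  H = -3 − 6·75 − 61 = -514
  U = 216 − 6·75 − 3·(-514) = 1308
Comparing — Policy A: U=1176, Policy B: U=1308. Lowest is 1176 (Policy A).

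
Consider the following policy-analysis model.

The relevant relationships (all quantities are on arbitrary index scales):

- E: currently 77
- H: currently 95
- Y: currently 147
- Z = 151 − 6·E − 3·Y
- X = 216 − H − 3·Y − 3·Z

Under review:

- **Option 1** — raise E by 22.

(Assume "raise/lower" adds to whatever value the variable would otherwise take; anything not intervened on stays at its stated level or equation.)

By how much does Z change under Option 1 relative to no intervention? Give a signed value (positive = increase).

Baseline:
  E = 77
  Y = 147
  Z = 151 − 6·77 − 3·147 = -752
Option 1 (E + 22):
  E = 77 + 22 = 99
  Y = 147
  Z = 151 − 6·99 − 3·147 = -884
Change in Z: -884 − (-752) = -132

-132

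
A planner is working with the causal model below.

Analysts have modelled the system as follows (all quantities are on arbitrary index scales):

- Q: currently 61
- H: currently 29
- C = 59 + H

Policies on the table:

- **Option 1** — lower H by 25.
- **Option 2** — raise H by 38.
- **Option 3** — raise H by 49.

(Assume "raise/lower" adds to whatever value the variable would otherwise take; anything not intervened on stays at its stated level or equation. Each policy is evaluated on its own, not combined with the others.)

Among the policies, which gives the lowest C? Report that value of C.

63

Option 1 (H − 25):
  H = 29 − 25 = 4
  C = 59 + 4 = 63
Option 2 (H + 38):
  H = 29 + 38 = 67
  C = 59 + 67 = 126
Option 3 (H + 49):
  H = 29 + 49 = 78
  C = 59 + 78 = 137
Comparing — Option 1: C=63, Option 2: C=126, Option 3: C=137. Lowest is 63 (Option 1).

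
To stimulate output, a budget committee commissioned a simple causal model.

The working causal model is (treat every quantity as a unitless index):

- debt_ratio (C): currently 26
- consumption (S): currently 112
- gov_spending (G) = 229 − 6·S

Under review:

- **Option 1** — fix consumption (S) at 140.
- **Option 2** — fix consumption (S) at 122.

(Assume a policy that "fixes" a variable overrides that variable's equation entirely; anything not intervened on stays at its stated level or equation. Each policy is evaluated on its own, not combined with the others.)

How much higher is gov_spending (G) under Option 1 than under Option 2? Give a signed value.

Option 1 (S := 140):
  S = 140
  G = 229 − 6·140 = -611
Option 2 (S := 122):
  S = 122
  G = 229 − 6·122 = -503
G: -611 − (-503) = -108

-108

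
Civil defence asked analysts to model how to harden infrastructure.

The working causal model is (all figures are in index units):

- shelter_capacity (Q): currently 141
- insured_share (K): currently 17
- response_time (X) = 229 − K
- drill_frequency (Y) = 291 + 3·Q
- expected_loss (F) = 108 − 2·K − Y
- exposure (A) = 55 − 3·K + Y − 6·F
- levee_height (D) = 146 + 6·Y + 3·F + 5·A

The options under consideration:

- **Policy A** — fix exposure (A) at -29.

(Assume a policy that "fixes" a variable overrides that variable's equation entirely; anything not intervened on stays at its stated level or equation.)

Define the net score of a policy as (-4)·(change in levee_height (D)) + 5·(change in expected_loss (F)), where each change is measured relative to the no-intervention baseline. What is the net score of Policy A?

Baseline:
  Q = 141
  K = 17
  Y = 291 + 3·141 = 714
  F = 108 − 2·17 − 714 = -640
  A = 55 − 3·17 + 714 − 6·(-640) = 4558
  D = 146 + 6·714 + 3·(-640) + 5·4558 = 25300
Policy A (A := -29):
  Q = 141
  K = 17
  Y = 291 + 3·141 = 714
  F = 108 − 2·17 − 714 = -640
  A = -29
  D = 146 + 6·714 + 3·(-640) + 5·(-29) = 2365
ΔD = 2365 − 25300 = -22935; ΔF = -640 − (-640) = 0
Score = (-4)·(-22935) + 5·0 = 91740

91740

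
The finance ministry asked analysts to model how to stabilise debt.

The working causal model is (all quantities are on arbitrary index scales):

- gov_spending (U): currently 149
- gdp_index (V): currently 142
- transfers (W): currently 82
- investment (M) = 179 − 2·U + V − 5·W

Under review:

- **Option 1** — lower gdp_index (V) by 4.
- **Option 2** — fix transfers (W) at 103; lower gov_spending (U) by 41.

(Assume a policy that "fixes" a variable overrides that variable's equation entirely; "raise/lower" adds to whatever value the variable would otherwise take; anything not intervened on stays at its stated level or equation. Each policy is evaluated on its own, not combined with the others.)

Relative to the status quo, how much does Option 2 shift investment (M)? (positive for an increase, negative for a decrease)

Baseline:
  U = 149
  V = 142
  W = 82
  M = 179 − 2·149 + 142 − 5·82 = -387
Option 2 (W := 103, U − 41):
  U = 149 − 41 = 108
  V = 142
  W = 103
  M = 179 − 2·108 + 142 − 5·103 = -410
Change in M: -410 − (-387) = -23

-23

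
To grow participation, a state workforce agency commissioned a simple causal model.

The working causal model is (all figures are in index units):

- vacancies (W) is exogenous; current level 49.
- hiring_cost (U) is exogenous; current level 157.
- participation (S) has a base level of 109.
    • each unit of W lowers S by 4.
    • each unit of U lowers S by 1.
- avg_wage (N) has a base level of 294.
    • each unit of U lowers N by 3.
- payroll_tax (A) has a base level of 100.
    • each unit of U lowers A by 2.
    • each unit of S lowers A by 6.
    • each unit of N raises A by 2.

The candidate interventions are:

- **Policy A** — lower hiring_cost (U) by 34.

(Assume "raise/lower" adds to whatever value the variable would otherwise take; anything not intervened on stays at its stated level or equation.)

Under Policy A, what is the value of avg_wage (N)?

Policy A (U − 34):
  U = 157 − 34 = 123
  N = 294 − 3·123 = -75

-75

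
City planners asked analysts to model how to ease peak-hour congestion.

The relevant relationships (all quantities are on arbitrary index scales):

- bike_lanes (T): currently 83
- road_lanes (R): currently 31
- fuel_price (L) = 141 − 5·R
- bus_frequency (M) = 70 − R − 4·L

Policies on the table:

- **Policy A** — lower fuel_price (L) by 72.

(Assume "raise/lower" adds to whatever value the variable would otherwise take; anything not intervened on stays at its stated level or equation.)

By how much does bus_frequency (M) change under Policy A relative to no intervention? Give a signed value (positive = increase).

288

Baseline:
  R = 31
  L = 141 − 5·31 = -14
  M = 70 − 31 − 4·(-14) = 95
Policy A (L − 72):
  R = 31
  L = 141 − 5·31 (−72 from intervention) = -86
  M = 70 − 31 − 4·(-86) = 383
Change in M: 383 − 95 = 288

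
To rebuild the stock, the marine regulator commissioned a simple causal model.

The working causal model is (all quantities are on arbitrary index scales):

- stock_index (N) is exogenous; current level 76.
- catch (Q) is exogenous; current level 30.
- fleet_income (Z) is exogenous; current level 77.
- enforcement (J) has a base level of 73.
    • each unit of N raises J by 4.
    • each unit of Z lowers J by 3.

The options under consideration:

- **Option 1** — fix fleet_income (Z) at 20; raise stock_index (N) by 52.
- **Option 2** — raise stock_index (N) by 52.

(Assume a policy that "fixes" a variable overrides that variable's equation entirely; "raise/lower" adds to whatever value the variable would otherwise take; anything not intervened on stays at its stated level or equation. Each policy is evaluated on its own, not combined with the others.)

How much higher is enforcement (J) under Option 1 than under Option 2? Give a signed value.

Option 1 (Z := 20, N + 52):
  N = 76 + 52 = 128
  Z = 20
  J = 73 + 4·128 − 3·20 = 525
Option 2 (N + 52):
  N = 76 + 52 = 128
  Z = 77
  J = 73 + 4·128 − 3·77 = 354
J: 525 − 354 = 171

171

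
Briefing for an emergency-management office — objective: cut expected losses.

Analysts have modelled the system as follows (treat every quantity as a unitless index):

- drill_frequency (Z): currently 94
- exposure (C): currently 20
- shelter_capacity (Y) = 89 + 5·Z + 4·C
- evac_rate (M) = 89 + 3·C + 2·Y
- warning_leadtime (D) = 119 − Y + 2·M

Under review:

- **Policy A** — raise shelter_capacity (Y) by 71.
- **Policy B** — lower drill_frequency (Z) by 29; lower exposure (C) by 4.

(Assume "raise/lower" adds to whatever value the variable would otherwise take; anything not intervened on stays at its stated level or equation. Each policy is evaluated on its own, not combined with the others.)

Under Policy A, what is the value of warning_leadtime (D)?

2547

Policy A (Y + 71):
  Z = 94
  C = 20
  Y = 89 + 5·94 + 4·20 (+71 from intervention) = 710
  M = 89 + 3·20 + 2·710 = 1569
  D = 119 − 710 + 2·1569 = 2547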